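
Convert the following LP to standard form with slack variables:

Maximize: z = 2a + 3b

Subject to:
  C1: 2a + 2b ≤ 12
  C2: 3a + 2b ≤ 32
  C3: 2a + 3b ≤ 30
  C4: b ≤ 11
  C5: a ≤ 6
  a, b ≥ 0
max z = 2a + 3b

s.t.
  2a + 2b + s1 = 12
  3a + 2b + s2 = 32
  2a + 3b + s3 = 30
  b + s4 = 11
  a + s5 = 6
  a, b, s1, s2, s3, s4, s5 ≥ 0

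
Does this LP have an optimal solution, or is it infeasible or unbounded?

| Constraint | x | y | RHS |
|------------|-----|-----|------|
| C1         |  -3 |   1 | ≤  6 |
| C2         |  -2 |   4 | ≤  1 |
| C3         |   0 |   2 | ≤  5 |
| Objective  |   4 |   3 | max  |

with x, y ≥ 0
Feasible point: (0, 0) satisfies every constraint, so the LP is feasible.
Direction d = (1, 0): for each constraint row a, a·d ≤ 0 —
  (-3)(1) + (1)(0) = -3 ≤ 0
  (-2)(1) + (4)(0) = -2 ≤ 0
  (0)(1) + (2)(0) = 0 ≤ 0
and d ≥ 0, so (0, 0) + t·d stays feasible for every t ≥ 0. Along this ray z = 4x + 3y changes by 4 per unit t, so z → +∞.

Unbounded — the objective can increase without bound over the feasible region.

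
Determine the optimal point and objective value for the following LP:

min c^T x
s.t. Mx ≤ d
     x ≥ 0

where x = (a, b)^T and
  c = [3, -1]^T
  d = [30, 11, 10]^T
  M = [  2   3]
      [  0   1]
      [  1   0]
Each vertex is the intersection of two constraint boundaries that also satisfies all remaining constraints:
  a = 0 and b = 0 → (0, 0)
  a = 10 and b = 0 → (10, 0)
  2a + 3b = 30 and a = 10 → (10, 3.333)
  2a + 3b = 30 and a = 0 → (0, 10)

Evaluating z = 3a - b at each vertex:
  (0, 0): z = 0
  (10, 0): z = 30
  (10, 3.333): z = 26.67
  (0, 10): z = -10

The minimum is at (0, 10) with z = -10.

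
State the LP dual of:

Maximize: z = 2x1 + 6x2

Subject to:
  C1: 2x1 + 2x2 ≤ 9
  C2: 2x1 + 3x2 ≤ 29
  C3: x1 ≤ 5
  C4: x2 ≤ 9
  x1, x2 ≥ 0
Minimize: z = 9y1 + 29y2 + 5y3 + 9y4

Subject to:
  C1: -2y1 - 2y2 - y3 ≤ -2
  C2: -2y1 - 3y2 - y4 ≤ -6
  y1, y2, y3, y4 ≥ 0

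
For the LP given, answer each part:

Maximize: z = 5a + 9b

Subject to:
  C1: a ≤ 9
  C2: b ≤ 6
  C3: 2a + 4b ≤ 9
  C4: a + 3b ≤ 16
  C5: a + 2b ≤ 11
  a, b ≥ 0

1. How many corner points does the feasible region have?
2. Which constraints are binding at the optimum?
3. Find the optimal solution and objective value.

1. 3
2. C3, b ≥ 0
3. a = 4.5, b = 0, z = 22.5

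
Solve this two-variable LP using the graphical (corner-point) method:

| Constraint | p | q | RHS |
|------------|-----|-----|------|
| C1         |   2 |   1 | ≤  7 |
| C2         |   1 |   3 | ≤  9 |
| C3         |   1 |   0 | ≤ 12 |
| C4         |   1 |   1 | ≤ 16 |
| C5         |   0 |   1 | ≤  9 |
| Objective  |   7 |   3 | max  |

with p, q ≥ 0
p = 3.5, q = 0, z = 24.5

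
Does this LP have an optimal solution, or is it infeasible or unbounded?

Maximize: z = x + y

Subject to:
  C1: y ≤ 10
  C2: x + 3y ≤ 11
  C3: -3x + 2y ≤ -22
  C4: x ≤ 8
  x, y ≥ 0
The point (8, 1) satisfies every constraint, so the LP is feasible; the constraints give x ≤ 8 and y ≤ 10, which with x, y ≥ 0 keep the feasible region inside a bounded box. A feasible, bounded LP attains a finite optimum at a vertex.

Evaluating z = x + y at each vertex:
  (7.333, 0): z = 7.333
  (8, 0): z = 8
  (8, 1): z = 9

The LP has an optimal solution: (8, 1) with z = 9.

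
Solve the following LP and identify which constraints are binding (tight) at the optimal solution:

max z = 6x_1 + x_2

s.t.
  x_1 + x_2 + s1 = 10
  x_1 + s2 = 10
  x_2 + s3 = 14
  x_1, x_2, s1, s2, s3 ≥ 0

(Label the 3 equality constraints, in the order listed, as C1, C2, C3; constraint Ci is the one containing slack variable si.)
Optimal: x_1 = 10, x_2 = 0
Binding: C1, C2, x_2 ≥ 0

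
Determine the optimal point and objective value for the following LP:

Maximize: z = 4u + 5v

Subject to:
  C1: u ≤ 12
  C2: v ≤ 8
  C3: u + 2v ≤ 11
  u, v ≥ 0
Each vertex is the intersection of two constraint boundaries that also satisfies all remaining constraints:
  u = 0 and v = 0 → (0, 0)
  u + 2v = 11 and v = 0 → (11, 0)
  u + 2v = 11 and u = 0 → (0, 5.5)

Evaluating z = 4u + 5v at each vertex:
  (0, 0): z = 0
  (11, 0): z = 44
  (0, 5.5): z = 27.5

The maximum is at (11, 0) with z = 44.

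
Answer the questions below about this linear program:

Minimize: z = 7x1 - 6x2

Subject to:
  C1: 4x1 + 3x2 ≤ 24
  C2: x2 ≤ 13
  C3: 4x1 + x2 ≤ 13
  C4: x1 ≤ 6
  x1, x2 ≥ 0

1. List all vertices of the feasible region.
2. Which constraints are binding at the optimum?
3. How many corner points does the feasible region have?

1. (0, 0), (3.25, 0), (1.875, 5.5), (0, 8)
2. C1, x1 ≥ 0
3. 4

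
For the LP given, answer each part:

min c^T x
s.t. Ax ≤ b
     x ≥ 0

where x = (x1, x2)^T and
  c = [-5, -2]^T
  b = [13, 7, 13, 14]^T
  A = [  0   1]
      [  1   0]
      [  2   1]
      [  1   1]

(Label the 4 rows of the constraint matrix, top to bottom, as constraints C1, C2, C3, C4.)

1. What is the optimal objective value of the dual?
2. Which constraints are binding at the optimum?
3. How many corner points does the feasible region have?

1. -32.5 (by strong duality, equal to the primal optimum)
2. C3, x2 ≥ 0
3. 3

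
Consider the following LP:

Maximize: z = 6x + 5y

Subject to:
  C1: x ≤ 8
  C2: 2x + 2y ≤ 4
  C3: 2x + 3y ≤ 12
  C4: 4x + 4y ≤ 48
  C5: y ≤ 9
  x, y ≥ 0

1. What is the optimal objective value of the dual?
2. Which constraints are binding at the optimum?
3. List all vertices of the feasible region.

1. 12 (by strong duality, equal to the primal optimum)
2. C2, y ≥ 0
3. (0, 0), (2, 0), (0, 2)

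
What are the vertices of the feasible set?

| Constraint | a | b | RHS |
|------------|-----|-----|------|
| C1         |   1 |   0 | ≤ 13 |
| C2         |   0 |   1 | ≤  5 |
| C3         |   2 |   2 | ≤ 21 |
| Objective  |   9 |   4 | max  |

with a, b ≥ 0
Each vertex is the intersection of two constraint boundaries that also satisfies all remaining constraints:
  a = 0 and b = 0 → (0, 0)
  2a + 2b = 21 and b = 0 → (10.5, 0)
  b = 5 and 2a + 2b = 21 → (5.5, 5)
  b = 5 and a = 0 → (0, 5)

Vertices: (0, 0), (10.5, 0), (5.5, 5), (0, 5)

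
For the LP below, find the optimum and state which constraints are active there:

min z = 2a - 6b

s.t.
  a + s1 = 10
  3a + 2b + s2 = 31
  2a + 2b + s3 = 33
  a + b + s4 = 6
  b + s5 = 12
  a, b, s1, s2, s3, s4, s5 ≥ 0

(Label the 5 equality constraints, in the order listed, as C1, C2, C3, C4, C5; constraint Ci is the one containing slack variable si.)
Optimal: a = 0, b = 6
Binding: C4, a ≥ 0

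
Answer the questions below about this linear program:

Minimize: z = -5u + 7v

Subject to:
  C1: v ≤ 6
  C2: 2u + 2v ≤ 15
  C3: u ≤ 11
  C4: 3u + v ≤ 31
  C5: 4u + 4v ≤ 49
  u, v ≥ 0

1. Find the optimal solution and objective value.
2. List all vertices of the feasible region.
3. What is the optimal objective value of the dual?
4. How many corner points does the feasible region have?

1. u = 7.5, v = 0, z = -37.5
2. (0, 0), (7.5, 0), (1.5, 6), (0, 6)
3. -37.5 (by strong duality, equal to the primal optimum)
4. 4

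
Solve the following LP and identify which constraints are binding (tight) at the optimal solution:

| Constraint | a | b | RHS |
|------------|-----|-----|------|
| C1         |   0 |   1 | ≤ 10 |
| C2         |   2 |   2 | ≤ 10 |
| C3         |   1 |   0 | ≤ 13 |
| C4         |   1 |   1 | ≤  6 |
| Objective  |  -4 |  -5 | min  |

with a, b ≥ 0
Optimal: a = 0, b = 5
Slack at optimum:
  C1: slack = 5
  C2: slack = 0 (binding)
  C3: slack = 13
  C4: slack = 1
  a ≥ 0: a = 0 (binding)
  b ≥ 0: b = 5
Binding constraints: C2, a ≥ 0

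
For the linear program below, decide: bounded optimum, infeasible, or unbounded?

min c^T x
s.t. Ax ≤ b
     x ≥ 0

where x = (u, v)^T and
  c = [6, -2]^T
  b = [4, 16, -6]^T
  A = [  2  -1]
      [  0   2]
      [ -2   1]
One constraint requires 2u - v ≤ 4, while the constraint -2u + v ≤ -6 is equivalent to 2u - v ≥ 6. Together they would need 6 ≤ 2u - v ≤ 4, which is impossible since 6 > 4. No point satisfies all constraints.

Infeasible: no point satisfies all constraints simultaneously.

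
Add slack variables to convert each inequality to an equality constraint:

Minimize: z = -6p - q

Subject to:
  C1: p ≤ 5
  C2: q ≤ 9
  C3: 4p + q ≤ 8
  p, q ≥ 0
min z = -6p - q

s.t.
  p + s1 = 5
  q + s2 = 9
  4p + q + s3 = 8
  p, q, s1, s2, s3 ≥ 0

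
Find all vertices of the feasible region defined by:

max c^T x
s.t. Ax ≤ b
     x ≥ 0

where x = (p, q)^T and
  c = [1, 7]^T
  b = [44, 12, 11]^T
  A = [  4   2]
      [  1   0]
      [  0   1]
Each vertex is the intersection of two constraint boundaries that also satisfies all remaining constraints:
  p = 0 and q = 0 → (0, 0)
  4p + 2q = 44 and q = 0 → (11, 0)
  4p + 2q = 44 and q = 11 → (5.5, 11)
  q = 11 and p = 0 → (0, 11)

Vertices: (0, 0), (11, 0), (5.5, 11), (0, 11)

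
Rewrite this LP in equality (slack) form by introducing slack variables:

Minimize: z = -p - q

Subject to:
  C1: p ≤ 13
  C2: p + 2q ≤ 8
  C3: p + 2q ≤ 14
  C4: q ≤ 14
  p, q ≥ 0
min z = -p - q

s.t.
  p + s1 = 13
  p + 2q + s2 = 8
  p + 2q + s3 = 14
  q + s4 = 14
  p, q, s1, s2, s3, s4 ≥ 0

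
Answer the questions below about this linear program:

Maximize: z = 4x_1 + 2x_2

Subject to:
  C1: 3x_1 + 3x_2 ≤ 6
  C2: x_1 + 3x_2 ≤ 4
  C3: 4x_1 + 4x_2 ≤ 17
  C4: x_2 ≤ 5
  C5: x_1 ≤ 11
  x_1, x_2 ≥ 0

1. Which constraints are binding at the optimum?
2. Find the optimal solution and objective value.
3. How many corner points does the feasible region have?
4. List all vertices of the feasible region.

1. C1, x_2 ≥ 0
2. x_1 = 2, x_2 = 0, z = 8
3. 4
4. (0, 0), (2, 0), (1, 1), (0, 1.333)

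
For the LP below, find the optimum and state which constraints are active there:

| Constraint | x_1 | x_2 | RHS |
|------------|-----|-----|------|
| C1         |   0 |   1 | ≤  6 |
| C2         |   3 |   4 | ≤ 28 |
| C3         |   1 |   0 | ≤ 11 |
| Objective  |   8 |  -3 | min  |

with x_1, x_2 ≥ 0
Optimal: x_1 = 0, x_2 = 6
Binding: C1, x_1 ≥ 0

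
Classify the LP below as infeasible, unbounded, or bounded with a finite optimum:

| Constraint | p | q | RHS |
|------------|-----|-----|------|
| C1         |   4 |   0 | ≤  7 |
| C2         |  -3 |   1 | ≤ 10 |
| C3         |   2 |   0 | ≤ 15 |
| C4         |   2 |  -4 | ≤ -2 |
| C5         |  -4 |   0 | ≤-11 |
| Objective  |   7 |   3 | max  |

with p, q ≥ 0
C1 requires 4p ≤ 7, while C5 (-4p ≤ -11) is equivalent to 4p ≥ 11. Together they would need 11 ≤ 4p ≤ 7, which is impossible since 11 > 7. No point satisfies all constraints.

Infeasible — the constraint set is empty.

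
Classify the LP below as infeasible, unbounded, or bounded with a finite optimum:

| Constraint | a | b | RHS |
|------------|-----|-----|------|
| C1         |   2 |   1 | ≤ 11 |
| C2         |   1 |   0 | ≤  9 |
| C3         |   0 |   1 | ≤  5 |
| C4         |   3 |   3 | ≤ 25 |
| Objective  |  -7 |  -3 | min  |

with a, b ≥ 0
The point (5.5, 0) satisfies every constraint, so the LP is feasible; the constraints give a ≤ 9 and b ≤ 5, which with a, b ≥ 0 keep the feasible region inside a bounded box. A feasible, bounded LP attains a finite optimum at a vertex.

Evaluating z = -7a - 3b at each vertex:
  (0, 0): z = 0
  (5.5, 0): z = -38.5
  (3, 5): z = -36
  (0, 5): z = -15

Feasible with finite optimum z* = -38.5 at (5.5, 0).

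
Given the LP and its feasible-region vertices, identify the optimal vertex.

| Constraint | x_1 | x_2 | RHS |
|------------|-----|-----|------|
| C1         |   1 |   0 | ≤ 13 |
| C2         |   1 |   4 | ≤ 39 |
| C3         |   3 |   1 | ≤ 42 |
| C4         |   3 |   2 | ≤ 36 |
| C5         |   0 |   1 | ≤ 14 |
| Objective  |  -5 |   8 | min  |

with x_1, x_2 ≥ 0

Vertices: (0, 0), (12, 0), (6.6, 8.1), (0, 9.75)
Evaluating z = -5x_1 + 8x_2 at each vertex:
  (0, 0): z = 0
  (12, 0): z = -60
  (6.6, 8.1): z = 31.8
  (0, 9.75): z = 78

The smallest value is z = -60, attained at (12, 0).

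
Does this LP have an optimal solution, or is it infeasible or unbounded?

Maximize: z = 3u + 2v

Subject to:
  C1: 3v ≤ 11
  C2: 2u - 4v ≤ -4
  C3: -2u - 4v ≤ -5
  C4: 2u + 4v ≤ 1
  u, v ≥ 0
C4 requires 2u + 4v ≤ 1, while C3 (-2u - 4v ≤ -5) is equivalent to 2u + 4v ≥ 5. Together they would need 5 ≤ 2u + 4v ≤ 1, which is impossible since 5 > 1. No point satisfies all constraints.

The feasible region is empty; the LP is infeasible.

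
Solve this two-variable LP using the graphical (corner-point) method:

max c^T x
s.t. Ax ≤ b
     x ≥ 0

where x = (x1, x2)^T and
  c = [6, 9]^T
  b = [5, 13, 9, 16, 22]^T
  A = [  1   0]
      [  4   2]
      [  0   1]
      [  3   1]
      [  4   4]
Each vertex is the intersection of two constraint boundaries that also satisfies all remaining constraints:
  x1 = 0 and x2 = 0 → (0, 0)
  4x1 + 2x2 = 13 and x2 = 0 → (3.25, 0)
  4x1 + 2x2 = 13 and 4x1 + 4x2 = 22 → (1, 4.5)
  4x1 + 4x2 = 22 and x1 = 0 → (0, 5.5)

Evaluating z = 6x1 + 9x2 at each vertex:
  (0, 0): z = 0
  (3.25, 0): z = 19.5
  (1, 4.5): z = 46.5
  (0, 5.5): z = 49.5

The maximum is at (0, 5.5) with z = 49.5.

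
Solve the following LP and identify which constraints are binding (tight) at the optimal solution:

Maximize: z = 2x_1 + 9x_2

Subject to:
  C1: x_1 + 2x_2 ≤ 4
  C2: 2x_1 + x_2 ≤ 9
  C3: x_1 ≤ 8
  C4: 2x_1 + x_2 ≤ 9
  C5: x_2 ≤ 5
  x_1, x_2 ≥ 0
Optimal: x_1 = 0, x_2 = 2
Slack at optimum:
  C1: slack = 0 (binding)
  C2: slack = 7
  C3: slack = 8
  C4: slack = 7
  C5: slack = 3
  x_1 ≥ 0: x_1 = 0 (binding)
  x_2 ≥ 0: x_2 = 2
Binding constraints: C1, x_1 ≥ 0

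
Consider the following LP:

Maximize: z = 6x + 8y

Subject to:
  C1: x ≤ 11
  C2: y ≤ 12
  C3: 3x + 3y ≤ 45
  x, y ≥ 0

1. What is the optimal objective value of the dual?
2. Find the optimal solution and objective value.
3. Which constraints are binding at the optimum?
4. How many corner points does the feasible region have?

1. 114 (by strong duality, equal to the primal optimum)
2. x = 3, y = 12, z = 114
3. C2, C3
4. 5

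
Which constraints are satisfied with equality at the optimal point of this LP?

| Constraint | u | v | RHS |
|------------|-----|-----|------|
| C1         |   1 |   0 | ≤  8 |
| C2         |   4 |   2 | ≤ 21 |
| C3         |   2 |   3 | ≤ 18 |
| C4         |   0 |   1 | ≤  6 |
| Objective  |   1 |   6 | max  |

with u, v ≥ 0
Optimal: u = 0, v = 6
Binding: C3, C4, u ≥ 0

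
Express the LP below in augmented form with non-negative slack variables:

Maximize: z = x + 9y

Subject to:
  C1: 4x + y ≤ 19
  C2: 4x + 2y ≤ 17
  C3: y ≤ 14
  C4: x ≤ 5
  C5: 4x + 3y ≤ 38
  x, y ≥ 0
max z = x + 9y

s.t.
  4x + y + s1 = 19
  4x + 2y + s2 = 17
  y + s3 = 14
  x + s4 = 5
  4x + 3y + s5 = 38
  x, y, s1, s2, s3, s4, s5 ≥ 0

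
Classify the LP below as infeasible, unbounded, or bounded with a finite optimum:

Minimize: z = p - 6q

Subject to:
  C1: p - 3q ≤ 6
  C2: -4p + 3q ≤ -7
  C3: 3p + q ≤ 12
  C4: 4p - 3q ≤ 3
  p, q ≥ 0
C4 requires 4p - 3q ≤ 3, while C2 (-4p + 3q ≤ -7) is equivalent to 4p - 3q ≥ 7. Together they would need 7 ≤ 4p - 3q ≤ 3, which is impossible since 7 > 3. No point satisfies all constraints.

Infeasible: no point satisfies all constraints simultaneously.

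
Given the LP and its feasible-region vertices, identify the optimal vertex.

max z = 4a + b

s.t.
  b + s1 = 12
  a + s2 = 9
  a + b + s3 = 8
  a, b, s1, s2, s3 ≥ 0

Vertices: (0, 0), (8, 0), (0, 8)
(8, 0) with z = 32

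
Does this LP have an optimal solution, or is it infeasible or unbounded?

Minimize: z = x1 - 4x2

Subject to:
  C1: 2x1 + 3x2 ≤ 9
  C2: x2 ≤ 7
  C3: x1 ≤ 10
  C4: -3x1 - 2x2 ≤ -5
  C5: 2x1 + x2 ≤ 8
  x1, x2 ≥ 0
The point (0, 3) satisfies every constraint, so the LP is feasible; the constraints give x1 ≤ 10 and x2 ≤ 7, which with x1, x2 ≥ 0 keep the feasible region inside a bounded box. A feasible, bounded LP attains a finite optimum at a vertex.

Evaluating z = x1 - 4x2 at each vertex:
  (1.667, 0): z = 1.667
  (4, 0): z = 4
  (3.75, 0.5): z = 1.75
  (0, 3): z = -12
  (0, 2.5): z = -10

Feasible with finite optimum z* = -12 at (0, 3).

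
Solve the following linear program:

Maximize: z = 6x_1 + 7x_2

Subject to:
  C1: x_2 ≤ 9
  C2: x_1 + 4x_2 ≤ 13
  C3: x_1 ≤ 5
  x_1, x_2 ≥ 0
Each vertex is the intersection of two constraint boundaries that also satisfies all remaining constraints:
  x_1 = 0 and x_2 = 0 → (0, 0)
  x_1 = 5 and x_2 = 0 → (5, 0)
  x_1 + 4x_2 = 13 and x_1 = 5 → (5, 2)
  x_1 + 4x_2 = 13 and x_1 = 0 → (0, 3.25)

Evaluating z = 6x_1 + 7x_2 at each vertex:
  (0, 0): z = 0
  (5, 0): z = 30
  (5, 2): z = 44
  (0, 3.25): z = 22.75

The maximum is at (5, 2) with z = 44.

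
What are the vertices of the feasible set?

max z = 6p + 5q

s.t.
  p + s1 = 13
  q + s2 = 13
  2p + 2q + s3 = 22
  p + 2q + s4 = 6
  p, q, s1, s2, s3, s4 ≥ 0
Each vertex is the intersection of two constraint boundaries that also satisfies all remaining constraints:
  p = 0 and q = 0 → (0, 0)
  p + 2q = 6 and q = 0 → (6, 0)
  p + 2q = 6 and p = 0 → (0, 3)

Vertices: (0, 0), (6, 0), (0, 3)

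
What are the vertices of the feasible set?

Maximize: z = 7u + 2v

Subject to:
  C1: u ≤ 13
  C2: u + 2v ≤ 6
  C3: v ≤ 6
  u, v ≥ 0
Each vertex is the intersection of two constraint boundaries that also satisfies all remaining constraints:
  u = 0 and v = 0 → (0, 0)
  u + 2v = 6 and v = 0 → (6, 0)
  u + 2v = 6 and u = 0 → (0, 3)

Vertices: (0, 0), (6, 0), (0, 3)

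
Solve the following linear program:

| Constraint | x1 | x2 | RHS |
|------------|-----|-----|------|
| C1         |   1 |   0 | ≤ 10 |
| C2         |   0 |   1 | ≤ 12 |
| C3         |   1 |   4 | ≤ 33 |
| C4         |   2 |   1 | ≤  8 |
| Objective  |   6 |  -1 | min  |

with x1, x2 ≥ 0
x1 = 0, x2 = 8, z = -8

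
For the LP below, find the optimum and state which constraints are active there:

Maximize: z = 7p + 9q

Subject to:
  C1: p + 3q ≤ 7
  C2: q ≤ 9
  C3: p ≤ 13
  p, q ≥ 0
Optimal: p = 7, q = 0
Binding: C1, q ≥ 0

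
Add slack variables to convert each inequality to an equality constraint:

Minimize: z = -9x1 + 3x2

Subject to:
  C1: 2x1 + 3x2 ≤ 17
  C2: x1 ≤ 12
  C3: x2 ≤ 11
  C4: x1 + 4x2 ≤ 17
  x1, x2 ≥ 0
min z = -9x1 + 3x2

s.t.
  2x1 + 3x2 + s1 = 17
  x1 + s2 = 12
  x2 + s3 = 11
  x1 + 4x2 + s4 = 17
  x1, x2, s1, s2, s3, s4 ≥ 0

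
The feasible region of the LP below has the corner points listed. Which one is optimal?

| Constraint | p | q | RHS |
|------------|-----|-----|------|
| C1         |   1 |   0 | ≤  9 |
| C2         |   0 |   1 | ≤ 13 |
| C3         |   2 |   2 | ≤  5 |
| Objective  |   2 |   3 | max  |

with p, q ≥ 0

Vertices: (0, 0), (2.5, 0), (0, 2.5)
Evaluating z = 2p + 3q at each vertex:
  (0, 0): z = 0
  (2.5, 0): z = 5
  (0, 2.5): z = 7.5

The largest value is z = 7.5, attained at (0, 2.5).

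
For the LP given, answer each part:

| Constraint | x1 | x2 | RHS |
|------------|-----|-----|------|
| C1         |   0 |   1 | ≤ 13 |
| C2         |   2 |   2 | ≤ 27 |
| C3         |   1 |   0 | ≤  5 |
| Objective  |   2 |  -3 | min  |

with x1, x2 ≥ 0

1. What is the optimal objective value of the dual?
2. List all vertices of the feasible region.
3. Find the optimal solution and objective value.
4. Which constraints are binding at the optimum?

1. -39 (by strong duality, equal to the primal optimum)
2. (0, 0), (5, 0), (5, 8.5), (0.5, 13), (0, 13)
3. x1 = 0, x2 = 13, z = -39
4. C1, x1 ≥ 0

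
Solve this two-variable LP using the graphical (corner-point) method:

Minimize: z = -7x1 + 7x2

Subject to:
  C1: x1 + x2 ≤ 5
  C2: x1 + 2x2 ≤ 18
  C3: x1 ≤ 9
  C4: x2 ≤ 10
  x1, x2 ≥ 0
Each vertex is the intersection of two constraint boundaries that also satisfies all remaining constraints:
  x1 = 0 and x2 = 0 → (0, 0)
  x1 + x2 = 5 and x2 = 0 → (5, 0)
  x1 + x2 = 5 and x1 = 0 → (0, 5)

Evaluating z = -7x1 + 7x2 at each vertex:
  (0, 0): z = 0
  (5, 0): z = -35
  (0, 5): z = 35

The minimum is at (5, 0) with z = -35.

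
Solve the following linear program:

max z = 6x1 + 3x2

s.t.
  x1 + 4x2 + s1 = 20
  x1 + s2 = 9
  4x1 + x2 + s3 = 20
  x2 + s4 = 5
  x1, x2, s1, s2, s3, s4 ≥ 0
Each vertex is the intersection of two constraint boundaries that also satisfies all remaining constraints:
  x1 = 0 and x2 = 0 → (0, 0)
  4x1 + x2 = 20 and x2 = 0 → (5, 0)
  x1 + 4x2 = 20 and 4x1 + x2 = 20 → (4, 4)
  x1 + 4x2 = 20 and x2 = 5 → (0, 5)

Evaluating z = 6x1 + 3x2 at each vertex:
  (0, 0): z = 0
  (5, 0): z = 30
  (4, 4): z = 36
  (0, 5): z = 15

The maximum is at (4, 4) with z = 36.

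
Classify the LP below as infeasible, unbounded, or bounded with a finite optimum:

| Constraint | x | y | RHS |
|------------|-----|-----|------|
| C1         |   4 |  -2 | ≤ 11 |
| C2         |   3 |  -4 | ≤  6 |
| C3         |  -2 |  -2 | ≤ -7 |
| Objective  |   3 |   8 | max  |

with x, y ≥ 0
Feasible point: (0, 4) satisfies every constraint, so the LP is feasible.
Direction d = (0, 1): for each constraint row a, a·d ≤ 0 —
  (4)(0) + (-2)(1) = -2 ≤ 0
  (3)(0) + (-4)(1) = -4 ≤ 0
  (-2)(0) + (-2)(1) = -2 ≤ 0
and d ≥ 0, so (0, 4) + t·d stays feasible for every t ≥ 0. Along this ray z = 3x + 8y changes by 8 per unit t, so z → +∞.

Unbounded: there is a feasible ray along which z → +∞.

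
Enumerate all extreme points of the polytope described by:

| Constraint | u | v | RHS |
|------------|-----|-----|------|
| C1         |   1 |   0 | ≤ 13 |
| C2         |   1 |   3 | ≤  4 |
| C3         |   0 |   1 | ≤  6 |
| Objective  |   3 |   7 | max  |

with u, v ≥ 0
Each vertex is the intersection of two constraint boundaries that also satisfies all remaining constraints:
  u = 0 and v = 0 → (0, 0)
  u + 3v = 4 and v = 0 → (4, 0)
  u + 3v = 4 and u = 0 → (0, 1.333)

Vertices: (0, 0), (4, 0), (0, 1.333)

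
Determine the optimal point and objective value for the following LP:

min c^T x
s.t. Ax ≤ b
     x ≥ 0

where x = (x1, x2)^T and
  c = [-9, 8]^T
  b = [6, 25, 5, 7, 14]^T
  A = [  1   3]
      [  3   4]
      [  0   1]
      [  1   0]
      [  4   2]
Each vertex is the intersection of two constraint boundaries that also satisfies all remaining constraints:
  x1 = 0 and x2 = 0 → (0, 0)
  4x1 + 2x2 = 14 and x2 = 0 → (3.5, 0)
  x1 + 3x2 = 6 and 4x1 + 2x2 = 14 → (3, 1)
  x1 + 3x2 = 6 and x1 = 0 → (0, 2)

Evaluating z = -9x1 + 8x2 at each vertex:
  (0, 0): z = 0
  (3.5, 0): z = -31.5
  (3, 1): z = -19
  (0, 2): z = 16

The minimum is at (3.5, 0) with z = -31.5.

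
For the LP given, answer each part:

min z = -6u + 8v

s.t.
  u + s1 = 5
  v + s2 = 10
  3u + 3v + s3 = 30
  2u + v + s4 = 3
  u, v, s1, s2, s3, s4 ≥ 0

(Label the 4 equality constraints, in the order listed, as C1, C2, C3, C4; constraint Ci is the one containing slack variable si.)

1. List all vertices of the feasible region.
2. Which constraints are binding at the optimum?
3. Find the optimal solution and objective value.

1. (0, 0), (1.5, 0), (0, 3)
2. C4, v ≥ 0
3. u = 1.5, v = 0, z = -9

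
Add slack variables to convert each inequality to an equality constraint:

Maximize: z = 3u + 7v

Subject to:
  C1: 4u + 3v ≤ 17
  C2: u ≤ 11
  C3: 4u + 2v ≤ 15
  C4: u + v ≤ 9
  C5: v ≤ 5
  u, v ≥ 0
max z = 3u + 7v

s.t.
  4u + 3v + s1 = 17
  u + s2 = 11
  4u + 2v + s3 = 15
  u + v + s4 = 9
  v + s5 = 5
  u, v, s1, s2, s3, s4, s5 ≥ 0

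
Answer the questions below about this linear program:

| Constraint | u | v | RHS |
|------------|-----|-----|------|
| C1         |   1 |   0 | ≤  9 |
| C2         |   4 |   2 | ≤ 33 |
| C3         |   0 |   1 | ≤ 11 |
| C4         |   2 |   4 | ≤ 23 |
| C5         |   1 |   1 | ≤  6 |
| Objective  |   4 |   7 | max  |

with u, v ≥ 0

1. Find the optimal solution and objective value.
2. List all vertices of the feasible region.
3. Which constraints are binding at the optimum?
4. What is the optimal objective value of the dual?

1. u = 0.5, v = 5.5, z = 40.5
2. (0, 0), (6, 0), (0.5, 5.5), (0, 5.75)
3. C4, C5
4. 40.5 (by strong duality, equal to the primal optimum)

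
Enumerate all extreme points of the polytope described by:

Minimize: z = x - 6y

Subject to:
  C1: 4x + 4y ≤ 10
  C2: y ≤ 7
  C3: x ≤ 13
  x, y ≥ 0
Each vertex is the intersection of two constraint boundaries that also satisfies all remaining constraints:
  x = 0 and y = 0 → (0, 0)
  4x + 4y = 10 and y = 0 → (2.5, 0)
  4x + 4y = 10 and x = 0 → (0, 2.5)

Vertices: (0, 0), (2.5, 0), (0, 2.5)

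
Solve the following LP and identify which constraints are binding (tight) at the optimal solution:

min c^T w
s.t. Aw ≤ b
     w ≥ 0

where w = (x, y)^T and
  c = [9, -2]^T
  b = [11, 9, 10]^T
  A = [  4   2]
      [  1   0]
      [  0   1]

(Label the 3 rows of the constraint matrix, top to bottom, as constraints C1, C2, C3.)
Optimal: x = 0, y = 5.5
Slack at optimum:
  C1: slack = 0 (binding)
  C2: slack = 9
  C3: slack = 4.5
  x ≥ 0: x = 0 (binding)
  y ≥ 0: y = 5.5
Binding constraints: C1, x ≥ 0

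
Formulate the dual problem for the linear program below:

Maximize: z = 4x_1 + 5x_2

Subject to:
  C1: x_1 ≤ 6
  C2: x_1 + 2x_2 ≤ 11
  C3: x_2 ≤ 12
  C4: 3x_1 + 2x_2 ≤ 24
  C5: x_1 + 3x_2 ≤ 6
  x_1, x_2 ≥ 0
Minimize: z = 6y1 + 11y2 + 12y3 + 24y4 + 6y5

Subject to:
  C1: -y1 - y2 - 3y4 - y5 ≤ -4
  C2: -2y2 - y3 - 2y4 - 3y5 ≤ -5
  y1, y2, y3, y4, y5 ≥ 0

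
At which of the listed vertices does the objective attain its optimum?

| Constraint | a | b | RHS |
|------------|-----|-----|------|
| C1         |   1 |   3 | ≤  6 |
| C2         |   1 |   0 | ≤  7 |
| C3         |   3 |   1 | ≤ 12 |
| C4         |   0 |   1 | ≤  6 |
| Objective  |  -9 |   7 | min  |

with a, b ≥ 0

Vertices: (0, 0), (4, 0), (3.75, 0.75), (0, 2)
Evaluating z = -9a + 7b at each vertex:
  (0, 0): z = 0
  (4, 0): z = -36
  (3.75, 0.75): z = -28.5
  (0, 2): z = 14

The smallest value is z = -36, attained at (4, 0).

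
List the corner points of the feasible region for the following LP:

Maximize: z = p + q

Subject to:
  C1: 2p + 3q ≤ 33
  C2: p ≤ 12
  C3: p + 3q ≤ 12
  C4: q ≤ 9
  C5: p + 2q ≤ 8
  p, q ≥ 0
Each vertex is the intersection of two constraint boundaries that also satisfies all remaining constraints:
  p = 0 and q = 0 → (0, 0)
  p + 2q = 8 and q = 0 → (8, 0)
  p + 3q = 12 and p + 2q = 8 → (0, 4)

Vertices: (0, 0), (8, 0), (0, 4)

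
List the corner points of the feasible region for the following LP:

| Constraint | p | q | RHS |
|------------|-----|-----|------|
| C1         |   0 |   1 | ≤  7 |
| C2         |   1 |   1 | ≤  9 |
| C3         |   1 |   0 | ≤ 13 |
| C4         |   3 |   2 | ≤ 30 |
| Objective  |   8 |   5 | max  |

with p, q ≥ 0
Each vertex is the intersection of two constraint boundaries that also satisfies all remaining constraints:
  p = 0 and q = 0 → (0, 0)
  p + q = 9 and q = 0 → (9, 0)
  q = 7 and p + q = 9 → (2, 7)
  q = 7 and p = 0 → (0, 7)

Vertices: (0, 0), (9, 0), (2, 7), (0, 7)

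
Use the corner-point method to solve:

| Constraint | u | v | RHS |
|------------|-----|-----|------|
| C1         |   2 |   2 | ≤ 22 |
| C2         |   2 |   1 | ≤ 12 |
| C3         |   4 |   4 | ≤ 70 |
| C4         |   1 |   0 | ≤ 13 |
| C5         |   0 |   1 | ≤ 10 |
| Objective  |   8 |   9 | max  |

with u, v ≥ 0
u = 1, v = 10, z = 98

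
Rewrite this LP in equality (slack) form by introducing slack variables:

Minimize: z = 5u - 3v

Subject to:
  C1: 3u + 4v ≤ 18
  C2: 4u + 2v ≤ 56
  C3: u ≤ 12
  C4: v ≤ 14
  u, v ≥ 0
min z = 5u - 3v

s.t.
  3u + 4v + s1 = 18
  4u + 2v + s2 = 56
  u + s3 = 12
  v + s4 = 14
  u, v, s1, s2, s3, s4 ≥ 0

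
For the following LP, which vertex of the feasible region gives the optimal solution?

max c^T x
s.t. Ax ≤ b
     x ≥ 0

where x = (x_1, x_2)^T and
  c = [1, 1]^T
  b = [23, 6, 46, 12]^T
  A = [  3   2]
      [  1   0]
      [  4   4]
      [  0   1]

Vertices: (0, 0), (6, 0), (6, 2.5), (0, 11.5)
(0, 11.5) with z = 11.5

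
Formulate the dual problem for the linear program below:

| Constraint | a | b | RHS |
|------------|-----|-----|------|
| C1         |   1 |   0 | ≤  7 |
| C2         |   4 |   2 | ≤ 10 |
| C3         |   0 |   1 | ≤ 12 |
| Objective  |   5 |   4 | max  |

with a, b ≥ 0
Minimize: z = 7y1 + 10y2 + 12y3

Subject to:
  C1: -y1 - 4y2 ≤ -5
  C2: -2y2 - y3 ≤ -4
  y1, y2, y3 ≥ 0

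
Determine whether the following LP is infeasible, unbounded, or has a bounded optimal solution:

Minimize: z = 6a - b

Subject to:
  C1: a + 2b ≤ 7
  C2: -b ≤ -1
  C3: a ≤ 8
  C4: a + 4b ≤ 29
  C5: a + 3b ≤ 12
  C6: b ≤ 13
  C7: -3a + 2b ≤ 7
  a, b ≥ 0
The point (0, 3.5) satisfies every constraint, so the LP is feasible; the constraints give a ≤ 8 and b ≤ 13, which with a, b ≥ 0 keep the feasible region inside a bounded box. A feasible, bounded LP attains a finite optimum at a vertex.

Bounded optimum: z* = -3.5 at (0, 3.5).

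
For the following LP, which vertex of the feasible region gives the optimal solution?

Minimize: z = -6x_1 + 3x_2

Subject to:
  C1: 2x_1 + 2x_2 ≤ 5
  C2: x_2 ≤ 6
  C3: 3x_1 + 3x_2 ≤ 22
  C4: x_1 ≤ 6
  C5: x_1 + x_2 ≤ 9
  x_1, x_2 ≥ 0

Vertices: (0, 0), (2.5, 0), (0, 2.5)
Evaluating z = -6x_1 + 3x_2 at each vertex:
  (0, 0): z = 0
  (2.5, 0): z = -15
  (0, 2.5): z = 7.5

The smallest value is z = -15, attained at (2.5, 0).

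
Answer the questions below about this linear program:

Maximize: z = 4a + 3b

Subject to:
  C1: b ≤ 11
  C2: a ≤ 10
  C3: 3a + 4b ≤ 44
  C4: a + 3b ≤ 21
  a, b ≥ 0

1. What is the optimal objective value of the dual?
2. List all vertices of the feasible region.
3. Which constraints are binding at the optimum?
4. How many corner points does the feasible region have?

1. 50.5 (by strong duality, equal to the primal optimum)
2. (0, 0), (10, 0), (10, 3.5), (9.6, 3.8), (0, 7)
3. C2, C3
4. 5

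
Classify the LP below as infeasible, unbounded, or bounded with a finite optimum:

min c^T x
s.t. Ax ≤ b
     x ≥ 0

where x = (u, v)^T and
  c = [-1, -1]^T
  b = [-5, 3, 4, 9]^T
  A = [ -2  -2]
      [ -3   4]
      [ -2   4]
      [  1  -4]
Feasible point: (2, 1) satisfies every constraint, so the LP is feasible.
Direction d = (2, 1): for each constraint row a, a·d ≤ 0 —
  (-2)(2) + (-2)(1) = -6 ≤ 0
  (-3)(2) + (4)(1) = -2 ≤ 0
  (-2)(2) + (4)(1) = 0 ≤ 0
  (1)(2) + (-4)(1) = -2 ≤ 0
and d ≥ 0, so (2, 1) + t·d stays feasible for every t ≥ 0. Along this ray z = -u - v changes by -3 per unit t, so z → −∞.

Unbounded — the objective can decrease without bound over the feasible region.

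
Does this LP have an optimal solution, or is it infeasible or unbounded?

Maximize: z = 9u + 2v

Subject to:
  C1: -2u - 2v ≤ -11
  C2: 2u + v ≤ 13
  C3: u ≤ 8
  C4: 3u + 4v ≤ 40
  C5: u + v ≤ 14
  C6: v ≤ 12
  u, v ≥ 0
The point (6.5, 0) satisfies every constraint, so the LP is feasible; the constraints give u ≤ 8 and v ≤ 12, which with u, v ≥ 0 keep the feasible region inside a bounded box. A feasible, bounded LP attains a finite optimum at a vertex.

The LP has an optimal solution: (6.5, 0) with z = 58.5.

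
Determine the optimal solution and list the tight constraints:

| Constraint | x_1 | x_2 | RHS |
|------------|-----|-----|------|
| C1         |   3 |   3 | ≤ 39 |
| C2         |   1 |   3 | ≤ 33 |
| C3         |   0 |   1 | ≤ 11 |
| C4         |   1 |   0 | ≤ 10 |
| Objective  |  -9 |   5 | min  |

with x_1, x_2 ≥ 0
Optimal: x_1 = 10, x_2 = 0
Binding: C4, x_2 ≥ 0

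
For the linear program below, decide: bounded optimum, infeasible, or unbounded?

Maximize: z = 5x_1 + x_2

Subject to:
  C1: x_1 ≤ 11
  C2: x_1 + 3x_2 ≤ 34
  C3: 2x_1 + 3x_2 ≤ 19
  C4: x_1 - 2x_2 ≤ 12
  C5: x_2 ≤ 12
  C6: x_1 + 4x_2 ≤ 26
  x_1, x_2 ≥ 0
The point (9.5, 0) satisfies every constraint, so the LP is feasible; the constraints give x_1 ≤ 11 and x_2 ≤ 12, which with x_1, x_2 ≥ 0 keep the feasible region inside a bounded box. A feasible, bounded LP attains a finite optimum at a vertex.

Evaluating z = 5x_1 + x_2 at each vertex:
  (0, 0): z = 0
  (9.5, 0): z = 47.5
  (0, 6.333): z = 6.333

Feasible with finite optimum z* = 47.5 at (9.5, 0).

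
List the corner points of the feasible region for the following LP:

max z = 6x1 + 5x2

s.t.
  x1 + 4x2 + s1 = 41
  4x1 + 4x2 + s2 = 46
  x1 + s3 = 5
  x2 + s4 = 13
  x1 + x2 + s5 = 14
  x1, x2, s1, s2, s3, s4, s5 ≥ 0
Each vertex is the intersection of two constraint boundaries that also satisfies all remaining constraints:
  x1 = 0 and x2 = 0 → (0, 0)
  x1 = 5 and x2 = 0 → (5, 0)
  4x1 + 4x2 = 46 and x1 = 5 → (5, 6.5)
  x1 + 4x2 = 41 and 4x1 + 4x2 = 46 → (1.667, 9.833)
  x1 + 4x2 = 41 and x1 = 0 → (0, 10.25)

Vertices: (0, 0), (5, 0), (5, 6.5), (1.667, 9.833), (0, 10.25)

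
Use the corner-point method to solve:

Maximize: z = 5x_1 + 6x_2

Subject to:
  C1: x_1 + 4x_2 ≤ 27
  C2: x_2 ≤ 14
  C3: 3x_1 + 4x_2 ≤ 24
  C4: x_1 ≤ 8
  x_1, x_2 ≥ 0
x_1 = 8, x_2 = 0, z = 40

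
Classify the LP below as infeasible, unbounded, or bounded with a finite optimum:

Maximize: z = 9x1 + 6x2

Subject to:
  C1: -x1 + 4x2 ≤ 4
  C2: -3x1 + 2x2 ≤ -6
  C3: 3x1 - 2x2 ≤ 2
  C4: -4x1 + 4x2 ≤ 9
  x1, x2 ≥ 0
C3 requires 3x1 - 2x2 ≤ 2, while C2 (-3x1 + 2x2 ≤ -6) is equivalent to 3x1 - 2x2 ≥ 6. Together they would need 6 ≤ 3x1 - 2x2 ≤ 2, which is impossible since 6 > 2. No point satisfies all constraints.

The feasible region is empty; the LP is infeasible.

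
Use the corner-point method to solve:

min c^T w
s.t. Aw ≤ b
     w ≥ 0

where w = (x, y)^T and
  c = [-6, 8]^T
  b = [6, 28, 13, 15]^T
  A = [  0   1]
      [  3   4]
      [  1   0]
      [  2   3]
Each vertex is the intersection of two constraint boundaries that also satisfies all remaining constraints:
  x = 0 and y = 0 → (0, 0)
  2x + 3y = 15 and y = 0 → (7.5, 0)
  2x + 3y = 15 and x = 0 → (0, 5)

Evaluating z = -6x + 8y at each vertex:
  (0, 0): z = 0
  (7.5, 0): z = -45
  (0, 5): z = 40

The minimum is at (7.5, 0) with z = -45.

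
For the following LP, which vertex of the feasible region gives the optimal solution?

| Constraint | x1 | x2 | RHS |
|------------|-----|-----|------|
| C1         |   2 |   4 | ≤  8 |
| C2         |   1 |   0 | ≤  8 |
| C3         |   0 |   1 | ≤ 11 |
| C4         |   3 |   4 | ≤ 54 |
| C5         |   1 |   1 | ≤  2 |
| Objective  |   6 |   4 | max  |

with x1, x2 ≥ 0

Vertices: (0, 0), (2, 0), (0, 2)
Evaluating z = 6x1 + 4x2 at each vertex:
  (0, 0): z = 0
  (2, 0): z = 12
  (0, 2): z = 8

The largest value is z = 12, attained at (2, 0).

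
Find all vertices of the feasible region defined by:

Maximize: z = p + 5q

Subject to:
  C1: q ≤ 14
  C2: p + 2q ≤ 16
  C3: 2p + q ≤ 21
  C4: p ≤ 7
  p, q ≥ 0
Each vertex is the intersection of two constraint boundaries that also satisfies all remaining constraints:
  p = 0 and q = 0 → (0, 0)
  p = 7 and q = 0 → (7, 0)
  p + 2q = 16 and p = 7 → (7, 4.5)
  p + 2q = 16 and p = 0 → (0, 8)

Vertices: (0, 0), (7, 0), (7, 4.5), (0, 8)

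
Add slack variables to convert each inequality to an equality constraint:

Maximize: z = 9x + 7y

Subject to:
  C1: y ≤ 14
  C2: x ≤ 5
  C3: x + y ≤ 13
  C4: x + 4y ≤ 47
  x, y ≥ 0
max z = 9x + 7y

s.t.
  y + s1 = 14
  x + s2 = 5
  x + y + s3 = 13
  x + 4y + s4 = 47
  x, y, s1, s2, s3, s4 ≥ 0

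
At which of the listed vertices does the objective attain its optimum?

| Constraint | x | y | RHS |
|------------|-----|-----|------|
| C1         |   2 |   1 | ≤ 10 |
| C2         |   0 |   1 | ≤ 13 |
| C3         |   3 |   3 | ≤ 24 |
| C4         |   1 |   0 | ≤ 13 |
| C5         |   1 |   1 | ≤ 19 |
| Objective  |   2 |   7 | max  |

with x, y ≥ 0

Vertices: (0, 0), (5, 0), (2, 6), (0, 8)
Evaluating z = 2x + 7y at each vertex:
  (0, 0): z = 0
  (5, 0): z = 10
  (2, 6): z = 46
  (0, 8): z = 56

The largest value is z = 56, attained at (0, 8).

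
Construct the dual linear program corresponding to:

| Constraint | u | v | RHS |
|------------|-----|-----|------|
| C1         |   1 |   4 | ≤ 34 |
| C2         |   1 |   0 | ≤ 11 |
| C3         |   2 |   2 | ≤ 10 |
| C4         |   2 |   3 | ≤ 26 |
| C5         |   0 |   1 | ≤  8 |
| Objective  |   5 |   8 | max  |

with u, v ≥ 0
Minimize: z = 34y1 + 11y2 + 10y3 + 26y4 + 8y5

Subject to:
  C1: -y1 - y2 - 2y3 - 2y4 ≤ -5
  C2: -4y1 - 2y3 - 3y4 - y5 ≤ -8
  y1, y2, y3, y4, y5 ≥ 0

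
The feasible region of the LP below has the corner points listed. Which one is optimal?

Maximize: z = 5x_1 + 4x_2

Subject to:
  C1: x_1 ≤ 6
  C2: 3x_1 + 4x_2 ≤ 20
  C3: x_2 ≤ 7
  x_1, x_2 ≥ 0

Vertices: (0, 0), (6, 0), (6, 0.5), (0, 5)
(6, 0.5) with z = 32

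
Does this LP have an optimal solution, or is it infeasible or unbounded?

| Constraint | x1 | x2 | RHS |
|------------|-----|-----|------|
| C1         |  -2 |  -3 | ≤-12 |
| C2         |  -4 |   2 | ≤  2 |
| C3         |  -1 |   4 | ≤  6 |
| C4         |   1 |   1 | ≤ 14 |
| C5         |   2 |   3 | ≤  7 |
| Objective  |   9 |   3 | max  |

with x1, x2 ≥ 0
C5 requires 2x1 + 3x2 ≤ 7, while C1 (-2x1 - 3x2 ≤ -12) is equivalent to 2x1 + 3x2 ≥ 12. Together they would need 12 ≤ 2x1 + 3x2 ≤ 7, which is impossible since 12 > 7. No point satisfies all constraints.

Infeasible — the constraint set is empty.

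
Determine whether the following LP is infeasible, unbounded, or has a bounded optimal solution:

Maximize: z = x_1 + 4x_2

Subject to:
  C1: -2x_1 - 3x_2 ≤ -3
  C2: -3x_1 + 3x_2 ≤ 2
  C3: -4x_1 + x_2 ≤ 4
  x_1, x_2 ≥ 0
Feasible point: (1, 1) satisfies every constraint, so the LP is feasible.
Direction d = (1, 0): for each constraint row a, a·d ≤ 0 —
  (-2)(1) + (-3)(0) = -2 ≤ 0
  (-3)(1) + (3)(0) = -3 ≤ 0
  (-4)(1) + (1)(0) = -4 ≤ 0
and d ≥ 0, so (1, 1) + t·d stays feasible for every t ≥ 0. Along this ray z = x_1 + 4x_2 changes by 1 per unit t, so z → +∞.

Unbounded — the objective can increase without bound over the feasible region.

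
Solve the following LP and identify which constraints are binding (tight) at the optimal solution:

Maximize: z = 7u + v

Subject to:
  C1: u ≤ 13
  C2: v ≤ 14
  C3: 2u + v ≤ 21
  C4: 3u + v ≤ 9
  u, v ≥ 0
Optimal: u = 3, v = 0
Binding: C4, v ≥ 0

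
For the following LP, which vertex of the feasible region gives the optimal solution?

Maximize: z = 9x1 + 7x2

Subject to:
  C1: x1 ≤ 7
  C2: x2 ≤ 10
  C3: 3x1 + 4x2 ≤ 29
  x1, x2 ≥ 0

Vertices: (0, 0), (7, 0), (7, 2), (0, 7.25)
(7, 2) with z = 77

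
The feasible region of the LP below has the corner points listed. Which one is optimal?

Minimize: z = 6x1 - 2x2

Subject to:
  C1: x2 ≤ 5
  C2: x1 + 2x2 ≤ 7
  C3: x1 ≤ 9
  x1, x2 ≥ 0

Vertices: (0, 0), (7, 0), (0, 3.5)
Evaluating z = 6x1 - 2x2 at each vertex:
  (0, 0): z = 0
  (7, 0): z = 42
  (0, 3.5): z = -7

The smallest value is z = -7, attained at (0, 3.5).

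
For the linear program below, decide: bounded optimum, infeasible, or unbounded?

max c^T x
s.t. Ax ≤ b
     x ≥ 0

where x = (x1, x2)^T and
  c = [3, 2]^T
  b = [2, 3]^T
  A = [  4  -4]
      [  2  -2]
Feasible point: (0, 0) satisfies every constraint, so the LP is feasible.
Direction d = (0, 1): for each constraint row a, a·d ≤ 0 —
  (4)(0) + (-4)(1) = -4 ≤ 0
  (2)(0) + (-2)(1) = -2 ≤ 0
and d ≥ 0, so (0, 0) + t·d stays feasible for every t ≥ 0. Along this ray z = 3x1 + 2x2 changes by 2 per unit t, so z → +∞.

Unbounded: there is a feasible ray along which z → +∞.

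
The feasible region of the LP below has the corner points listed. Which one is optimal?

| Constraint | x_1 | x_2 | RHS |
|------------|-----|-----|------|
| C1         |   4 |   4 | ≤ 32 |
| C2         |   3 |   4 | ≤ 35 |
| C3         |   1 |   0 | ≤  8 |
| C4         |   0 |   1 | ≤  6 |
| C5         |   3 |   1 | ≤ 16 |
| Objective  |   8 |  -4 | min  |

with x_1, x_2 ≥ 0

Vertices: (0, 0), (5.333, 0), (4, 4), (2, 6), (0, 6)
Evaluating z = 8x_1 - 4x_2 at each vertex:
  (0, 0): z = 0
  (5.333, 0): z = 42.67
  (4, 4): z = 16
  (2, 6): z = -8
  (0, 6): z = -24

The smallest value is z = -24, attained at (0, 6).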